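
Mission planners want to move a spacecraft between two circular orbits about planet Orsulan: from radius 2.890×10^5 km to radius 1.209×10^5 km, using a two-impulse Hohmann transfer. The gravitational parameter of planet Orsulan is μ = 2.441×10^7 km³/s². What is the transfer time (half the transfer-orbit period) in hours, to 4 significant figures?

t = 16.39 hours

Transfer-ellipse semi-major axis a_t = (r₁ + r₂)/2 = (2.890×10^5 + 1.209×10^5)/2 = 2.0495×10^5 km.
Half the transfer-orbit period gives t = π√(a_t³/μ) = 59000 s.
Converting: 59000 s ÷ 3600 s/hour = 16.39 hours.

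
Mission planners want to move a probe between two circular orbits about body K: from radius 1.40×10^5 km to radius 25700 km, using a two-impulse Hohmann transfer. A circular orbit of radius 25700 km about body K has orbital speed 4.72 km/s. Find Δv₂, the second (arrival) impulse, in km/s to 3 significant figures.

From the circular-orbit relation v² = μ/r at r = 25700 km: μ = v²r = (4.72)² × 25700 = 5.72555×10^5 km³/s².
The Hohmann ellipse has a_t = (r₁ + r₂)/2 = 82850 km.
Circular speed at r = 25700 km: v_c = √(μ/r) = 4.720 km/s.
Vis-viva on the transfer ellipse at r = 25700 km gives v_t = √[μ(2/r − 1/a_t)] = 6.136 km/s.
Δv₂ = |v_t − v_c| = |6.136 − 4.720| = 1.416 km/s.

Δv₂ = 1.42 km/s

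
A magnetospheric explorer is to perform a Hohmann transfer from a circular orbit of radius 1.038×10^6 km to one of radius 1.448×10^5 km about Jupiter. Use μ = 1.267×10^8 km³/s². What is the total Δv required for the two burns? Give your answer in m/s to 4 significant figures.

Δv = 15190 m/s

The Hohmann ellipse has a_t = (r₁ + r₂)/2 = 5.914×10^5 km.
At r₁ the circular-orbit speed is v₁ = √(μ/r₁) = 11.048 km/s.
On the transfer ellipse at r₁, v² = μ(2/r − 1/a) gives v_a = √[μ(2/r₁ − 1/a_t)] = 5.4668 km/s.
First burn Δv₁ = |v_a − v₁| = 5.581 km/s.
Circular speed at r₂: v₂ = √(μ/r₂) = 29.5804 km/s.
Transfer-orbit speed at r₂: v_p = √[μ(2/r₂ − 1/a_t)] = 39.1888 km/s.
Second burn Δv₂ = |v₂ − v_p| = 9.608 km/s.
Total Δv = Δv₁ + Δv₂ = 15.19 km/s.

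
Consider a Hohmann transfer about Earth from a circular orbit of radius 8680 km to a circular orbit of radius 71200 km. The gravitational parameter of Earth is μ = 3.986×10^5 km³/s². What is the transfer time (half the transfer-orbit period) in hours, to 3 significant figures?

The Hohmann ellipse has a_t = (r₁ + r₂)/2 = 39940 km.
Half the transfer-orbit period gives t = π√(a_t³/μ) = 39720 s.
Converting: 39720 s ÷ 3600 s/hour = 11.0 hours.

t = 11.0 hours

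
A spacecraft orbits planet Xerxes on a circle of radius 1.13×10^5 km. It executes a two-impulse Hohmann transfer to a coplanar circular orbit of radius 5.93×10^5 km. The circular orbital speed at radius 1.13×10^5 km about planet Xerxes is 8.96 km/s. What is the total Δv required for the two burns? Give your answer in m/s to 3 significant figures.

Δv = 4350 m/s

From the circular-orbit relation v² = μ/r at r = 1.13×10^5 km: μ = v²r = (8.96)² × 1.13×10^5 = 9.07182×10^6 km³/s².
Semi-major axis of the transfer orbit: a_t = (1.130×10^5 + 5.930×10^5)/2 = 3.530×10^5 km.
Circular speed at r₁: v₁ = √(μ/r₁) = √(9.07182×10^6/1.130×10^5) = 8.9600 km/s.
Transfer-orbit speed at r₁ (vis-viva): v_p = √[μ(2/r₁ − 1/a_t)] = 11.613 km/s.
First burn Δv₁ = |v_p − v₁| = 2.653 km/s.
Circular speed at r₂: v₂ = √(μ/r₂) = 3.911 km/s.
Transfer-orbit speed at r₂: v_a = √[μ(2/r₂ − 1/a_t)] = 2.213 km/s.
Second burn Δv₂ = |v₂ − v_a| = 1.698 km/s.
Total Δv = Δv₁ + Δv₂ = 4.351 km/s.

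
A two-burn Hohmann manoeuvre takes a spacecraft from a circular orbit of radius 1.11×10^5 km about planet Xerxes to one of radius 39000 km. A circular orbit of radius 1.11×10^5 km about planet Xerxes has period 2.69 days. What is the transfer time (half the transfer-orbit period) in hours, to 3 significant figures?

From Kepler's third law T² = 4π²r³/μ at r = 1.11×10^5 km, T = 2.69 days = 2.69 × 86400 s = 2.32416×10^5 s: μ = 4π²r³/T² = 9.99532×10^5 km³/s².
Transfer-ellipse semi-major axis a_t = (r₁ + r₂)/2 = (1.110×10^5 + 39000)/2 = 75000 km.
Transfer time t = π√(a_t³/μ) = π√((75000)³ / 9.99532×10^5) = 64540 s.
Converting: 64540 s ÷ 3600 s/hour = 17.9 hours.

t = 17.9 hours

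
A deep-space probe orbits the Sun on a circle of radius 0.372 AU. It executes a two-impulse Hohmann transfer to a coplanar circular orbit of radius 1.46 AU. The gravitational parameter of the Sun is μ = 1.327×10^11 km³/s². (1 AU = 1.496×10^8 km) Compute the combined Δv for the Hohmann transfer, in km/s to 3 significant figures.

Δv = 21.8 km/s

In km: r₁ = 0.372 × 1.496×10^8 = 5.56512×10^7 km; r₂ = 1.46 × 1.496×10^8 = 2.18416×10^8 km.
Transfer-ellipse semi-major axis a_t = (r₁ + r₂)/2 = (5.56512×10^7 + 2.18416×10^8)/2 = 1.370336×10^8 km.
Circular speed at r₁: v₁ = √(μ/r₁) = √(1.327×10^11/5.56512×10^7) = 48.83 km/s.
On the transfer ellipse at r₁, v² = μ(2/r − 1/a) gives v_p = √[μ(2/r₁ − 1/a_t)] = 61.65 km/s.
First burn Δv₁ = |v_p − v₁| = 12.82 km/s.
At r₂, v₂ = √(μ/r₂) = 24.649 km/s.
Transfer-orbit speed at r₂: v_a = √[μ(2/r₂ − 1/a_t)] = 15.708 km/s.
Second burn Δv₂ = |v₂ − v_a| = 8.941 km/s.
Δv = Δv₁ + Δv₂ = 12.82 + 8.941 = 21.76 km/s.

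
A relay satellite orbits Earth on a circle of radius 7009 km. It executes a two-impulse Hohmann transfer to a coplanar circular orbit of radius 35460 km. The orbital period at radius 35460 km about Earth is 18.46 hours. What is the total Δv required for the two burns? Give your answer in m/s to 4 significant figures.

Δv = 3630 m/s

From Kepler's third law T² = 4π²r³/μ at r = 35460 km, T = 18.46 hours = 18.46 × 3600 s = 66456 s: μ = 4π²r³/T² = 3.98573×10^5 km³/s².
Semi-major axis of the transfer orbit: a_t = (7009 + 35460)/2 = 21234.5 km.
At r₁ the circular-orbit speed is v₁ = √(μ/r₁) = 7.541 km/s.
Transfer-orbit speed at r₁ (vis-viva equation): v_p = √[μ(2/r₁ − 1/a_t)] = 9.745 km/s.
First burn Δv₁ = |v_p − v₁| = 2.204 km/s.
At r₂, v₂ = √(μ/r₂) = 3.3526 km/s.
Transfer-orbit speed at r₂: v_a = √[μ(2/r₂ − 1/a_t)] = 1.9262 km/s.
Second burn Δv₂ = |v₂ − v_a| = 1.426 km/s.
Δv = Δv₁ + Δv₂ = 2.204 + 1.426 = 3.630 km/s.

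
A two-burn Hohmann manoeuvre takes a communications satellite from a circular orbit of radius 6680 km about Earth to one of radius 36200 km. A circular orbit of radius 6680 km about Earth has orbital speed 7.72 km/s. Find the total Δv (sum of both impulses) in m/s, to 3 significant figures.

From the circular-orbit relation v² = μ/r at r = 6680 km: μ = v²r = (7.72)² × 6680 = 3.98117×10^5 km³/s².
Transfer-ellipse semi-major axis a_t = (r₁ + r₂)/2 = (6680 + 36200)/2 = 21440 km.
At r₁ the circular-orbit speed is v₁ = √(μ/r₁) = 7.720000 km/s.
Transfer-orbit speed at r₁ (v² = μ(2/r − 1/a)): v_p = √[μ(2/r₁ − 1/a_t)] = 10.03135 km/s.
First burn Δv₁ = |v_p − v₁| = 2.31135 km/s.
At r₂, v₂ = √(μ/r₂) = 3.31628 km/s.
Transfer-orbit speed at r₂: v_a = √[μ(2/r₂ − 1/a_t)] = 1.85109 km/s.
Second burn Δv₂ = |v₂ − v_a| = 1.46519 km/s.
Total Δv = Δv₁ + Δv₂ = 3.777 km/s.

Δv = 3780 m/s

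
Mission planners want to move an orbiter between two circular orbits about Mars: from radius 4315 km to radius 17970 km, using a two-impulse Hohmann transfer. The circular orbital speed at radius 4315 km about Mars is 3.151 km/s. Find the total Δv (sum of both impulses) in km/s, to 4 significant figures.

From the circular-orbit relation v² = μ/r at r = 4315 km: μ = v²r = (3.151)² × 4315 = 42842.8 km³/s².
The Hohmann ellipse has a_t = (r₁ + r₂)/2 = 11142.5 km.
Circular speed at r₁: v₁ = √(μ/r₁) = √(42842.8/4315) = 3.1510 km/s.
On the transfer ellipse at r₁, vis-viva equation gives v_p = √[μ(2/r₁ − 1/a_t)] = 4.0016 km/s.
First burn Δv₁ = |v_p − v₁| = 0.8506 km/s.
At r₂, v₂ = √(μ/r₂) = 1.5441 km/s.
Transfer-orbit speed at r₂: v_a = √[μ(2/r₂ − 1/a_t)] = 0.96087 km/s.
Second burn Δv₂ = |v₂ − v_a| = 0.5832 km/s.
Total Δv = Δv₁ + Δv₂ = 1.434 km/s.

Δv = 1.434 km/s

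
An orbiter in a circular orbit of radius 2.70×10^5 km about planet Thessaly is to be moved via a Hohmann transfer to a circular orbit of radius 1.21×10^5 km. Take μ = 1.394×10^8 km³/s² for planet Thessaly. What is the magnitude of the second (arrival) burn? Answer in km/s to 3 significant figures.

The Hohmann ellipse has a_t = (r₁ + r₂)/2 = 1.955×10^5 km.
Circular speed at r = 1.210×10^5 km: v_c = √(μ/r) = 33.942 km/s.
Transfer-orbit speed at the same r (vis-viva, a = a_t): v_t = √[μ(2/r − 1/a_t)] = 39.888 km/s.
Δv₂ = |v_t − v_c| = |39.888 − 33.942| = 5.946 km/s.

Δv₂ = 5.95 km/s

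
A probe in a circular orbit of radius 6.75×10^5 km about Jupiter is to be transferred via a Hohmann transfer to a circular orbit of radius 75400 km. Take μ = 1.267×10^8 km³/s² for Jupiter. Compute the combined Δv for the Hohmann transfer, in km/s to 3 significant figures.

Δv = 21.5 km/s

Semi-major axis of the transfer orbit: a_t = (6.750×10^5 + 75400)/2 = 3.752×10^5 km.
Circular speed at r₁: v₁ = √(μ/r₁) = √(1.267×10^8/6.750×10^5) = 13.701 km/s.
Transfer-orbit speed at r₁ (vis-viva): v_a = √[μ(2/r₁ − 1/a_t)] = 6.1417 km/s.
First burn Δv₁ = |v_a − v₁| = 7.559 km/s.
At r₂, v₂ = √(μ/r₂) = 40.99 km/s.
Transfer-orbit speed at r₂: v_p = √[μ(2/r₂ − 1/a_t)] = 54.98 km/s.
Second burn Δv₂ = |v₂ − v_p| = 13.99 km/s.
Δv = Δv₁ + Δv₂ = 7.559 + 13.99 = 21.55 km/s.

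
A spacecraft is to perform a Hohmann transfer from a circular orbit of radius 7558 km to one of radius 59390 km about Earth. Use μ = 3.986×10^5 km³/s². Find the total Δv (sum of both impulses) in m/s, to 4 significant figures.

Δv = 3771 m/s

Semi-major axis of the transfer orbit: a_t = (7558 + 59390)/2 = 33474 km.
Circular speed at r₁: v₁ = √(μ/r₁) = √(3.986×10^5/7558) = 7.262 km/s.
On the transfer ellipse at r₁, vis-viva equation gives v_p = √[μ(2/r₁ − 1/a_t)] = 9.673 km/s.
First burn Δv₁ = |v_p − v₁| = 2.411 km/s.
At r₂, v₂ = √(μ/r₂) = 2.591 km/s.
Transfer-orbit speed at r₂: v_a = √[μ(2/r₂ − 1/a_t)] = 1.231 km/s.
Second burn Δv₂ = |v₂ − v_a| = 1.360 km/s.
Total Δv = Δv₁ + Δv₂ = 3.771 km/s.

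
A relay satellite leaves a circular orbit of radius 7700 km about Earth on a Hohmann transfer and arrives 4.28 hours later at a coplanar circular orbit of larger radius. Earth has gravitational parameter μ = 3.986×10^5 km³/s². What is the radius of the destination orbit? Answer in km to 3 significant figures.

r₂ = 34800 km

Transfer time t = 4.28 hours = 15408 s, and t = π√(a_t³/μ).
So a_t = (μ t²/π²)^(1/3) = (3.986×10^5 × (15408)² / π²)^(1/3) = 21244 km.
Since a_t = (r₁ + r₂)/2, r₂ = 2a_t − r₁ = 2×21244 − 7700 = 34788 km.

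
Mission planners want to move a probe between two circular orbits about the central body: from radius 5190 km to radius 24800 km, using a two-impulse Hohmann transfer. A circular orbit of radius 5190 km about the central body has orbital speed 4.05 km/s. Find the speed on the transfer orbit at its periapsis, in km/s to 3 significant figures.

From the circular-orbit relation v² = μ/r at r = 5190 km: μ = v²r = (4.05)² × 5190 = 85129.0 km³/s².
Semi-major axis of the transfer orbit: a_t = (5190 + 24800)/2 = 14995 km.
The periapsis of the transfer ellipse is at r = 5190 km.
Vis-viva: v = √[μ(2/r − 1/a_t)] = √[85129.0 × (2/5190 − 1/14995)] = 5.208 km/s.

v = 5.21 km/s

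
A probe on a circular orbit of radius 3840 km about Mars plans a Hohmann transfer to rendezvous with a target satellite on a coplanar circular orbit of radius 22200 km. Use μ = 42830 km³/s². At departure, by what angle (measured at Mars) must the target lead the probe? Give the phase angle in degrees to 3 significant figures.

Transfer-ellipse semi-major axis a_t = (r₁ + r₂)/2 = (3840 + 22200)/2 = 13020 km.
The half-period of the transfer ellipse is t = π√(a_t³/μ) = 22552.4 s.
Target angular speed ω₂ = √(μ/r₂³) = 6.25669×10^-5 rad/s.
Angle swept by the target during transfer: ω₂·t = 1.41103 rad = 80.846°.
The probe traverses 180° on the transfer ellipse, so the target must lead by 180° − 80.846° = 99.2°.

φ = 99.2°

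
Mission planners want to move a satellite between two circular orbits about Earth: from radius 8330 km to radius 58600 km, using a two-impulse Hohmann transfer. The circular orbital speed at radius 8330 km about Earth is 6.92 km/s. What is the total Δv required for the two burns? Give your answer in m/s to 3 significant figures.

Δv = 3540 m/s

From the circular-orbit relation v² = μ/r at r = 8330 km: μ = v²r = (6.92)² × 8330 = 3.98894×10^5 km³/s².
Transfer-ellipse semi-major axis a_t = (r₁ + r₂)/2 = (8330 + 58600)/2 = 33465 km.
Circular speed at r₁: v₁ = √(μ/r₁) = √(3.98894×10^5/8330) = 6.920 km/s.
On the transfer ellipse at r₁, v² = μ(2/r − 1/a) gives v_p = √[μ(2/r₁ − 1/a_t)] = 9.157 km/s.
First burn Δv₁ = |v_p − v₁| = 2.237 km/s.
Circular speed at r₂: v₂ = √(μ/r₂) = 2.609 km/s.
Transfer-orbit speed at r₂: v_a = √[μ(2/r₂ − 1/a_t)] = 1.302 km/s.
Second burn Δv₂ = |v₂ − v_a| = 1.307 km/s.
Total Δv = Δv₁ + Δv₂ = 3.544 km/s.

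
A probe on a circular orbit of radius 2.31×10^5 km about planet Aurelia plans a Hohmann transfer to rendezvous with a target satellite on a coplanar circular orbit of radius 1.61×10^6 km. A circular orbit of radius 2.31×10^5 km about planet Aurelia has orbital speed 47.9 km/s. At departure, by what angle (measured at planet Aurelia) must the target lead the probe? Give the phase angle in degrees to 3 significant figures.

From the circular-orbit relation v² = μ/r at r = 2.31×10^5 km: μ = v²r = (47.9)² × 2.31×10^5 = 5.30009×10^8 km³/s².
The Hohmann ellipse has a_t = (r₁ + r₂)/2 = 9.205×10^5 km.
Transfer time t = π√(a_t³/μ) = 1.205158×10^5 s.
Target angular speed ω₂ = √(μ/r₂³) = 1.126945×10^-5 rad/s.
Angle swept by the target during transfer: ω₂·t = 1.35815 rad = 77.82°.
The probe traverses 180° on the transfer ellipse, so the target must lead by 180° − 77.82° = 102°.

φ = 102°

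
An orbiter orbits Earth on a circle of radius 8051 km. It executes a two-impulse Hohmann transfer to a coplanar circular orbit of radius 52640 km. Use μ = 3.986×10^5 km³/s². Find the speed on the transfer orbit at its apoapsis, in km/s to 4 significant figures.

Semi-major axis of the transfer orbit: a_t = (8051 + 52640)/2 = 30345.5 km.
At apoapsis, r = 52640 km.
Vis-viva: v = √[μ(2/r − 1/a_t)] = √[3.986×10^5 × (2/52640 − 1/30345.5)] = 1.417 km/s.

v = 1.417 km/s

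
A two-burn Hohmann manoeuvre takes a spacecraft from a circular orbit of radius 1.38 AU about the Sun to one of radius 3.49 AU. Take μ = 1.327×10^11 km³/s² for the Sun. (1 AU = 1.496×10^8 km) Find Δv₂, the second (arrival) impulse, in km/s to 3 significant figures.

Δv₂ = 3.94 km/s

In km: r₁ = 1.38 × 1.496×10^8 = 2.06448×10^8 km; r₂ = 3.49 × 1.496×10^8 = 5.22104×10^8 km.
Semi-major axis of the transfer orbit: a_t = (2.06448×10^8 + 5.22104×10^8)/2 = 3.64276×10^8 km.
On the circular orbit at r = 5.22104×10^8 km, v_c = √(μ/r) = 15.943 km/s.
Transfer-orbit speed at the same r (vis-viva, a = a_t): v_t = √[μ(2/r − 1/a_t)] = 12.002 km/s.
Δv₂ = |v_t − v_c| = |12.002 − 15.943| = 3.941 km/s.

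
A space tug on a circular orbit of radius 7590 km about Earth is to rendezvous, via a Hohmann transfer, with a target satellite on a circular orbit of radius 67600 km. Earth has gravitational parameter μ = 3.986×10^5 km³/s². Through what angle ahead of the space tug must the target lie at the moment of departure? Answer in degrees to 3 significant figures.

Transfer-ellipse semi-major axis a_t = (r₁ + r₂)/2 = (7590 + 67600)/2 = 37595 km.
The half-period of the transfer ellipse is t = π√(a_t³/μ) = 36272 s.
The target's mean motion on its circular orbit is ω₂ = √(μ/r₂³) = 3.5921×10^-5 rad/s.
Angle swept by the target during transfer: ω₂·t = 1.3029 rad = 74.65°.
Arrival is 180° from departure on the ellipse, so φ = 180° − 74.65° = 105°.

φ = 105°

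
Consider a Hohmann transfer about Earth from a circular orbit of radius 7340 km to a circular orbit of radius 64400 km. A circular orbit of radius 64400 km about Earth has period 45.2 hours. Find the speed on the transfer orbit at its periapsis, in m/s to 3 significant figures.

v = 9870 m/s

From Kepler's third law T² = 4π²r³/μ at r = 64400 km, T = 45.2 hours = 45.2 × 3600 s = 1.6272×10^5 s: μ = 4π²r³/T² = 3.98231×10^5 km³/s².
Semi-major axis of the transfer orbit: a_t = (7340 + 64400)/2 = 35870 km.
At periapsis, r = 7340 km.
Vis-viva: v = √[μ(2/r − 1/a_t)] = √[3.98231×10^5 × (2/7340 − 1/35870)] = 9.870 km/s.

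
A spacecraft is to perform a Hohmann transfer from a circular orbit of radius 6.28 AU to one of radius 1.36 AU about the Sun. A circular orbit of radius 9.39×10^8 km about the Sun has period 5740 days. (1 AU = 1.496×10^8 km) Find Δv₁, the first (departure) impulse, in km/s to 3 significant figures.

From Kepler's third law T² = 4π²r³/μ at r = 9.39×10^8 km, T = 5740 days = 5740 × 86400 s = 4.95936×10^8 s: μ = 4π²r³/T² = 1.32894×10^11 km³/s².
In km: r₁ = 6.28 × 1.496×10^8 = 9.39488×10^8 km; r₂ = 1.36 × 1.496×10^8 = 2.03456×10^8 km.
The Hohmann ellipse has a_t = (r₁ + r₂)/2 = 5.71472×10^8 km.
Circular speed at r = 9.39488×10^8 km: v_c = √(μ/r) = 11.8934 km/s.
Transfer-orbit speed at the same r (vis-viva, a = a_t): v_t = √[μ(2/r − 1/a_t)] = 7.09651 km/s.
Δv₁ = |v_t − v_c| = |7.09651 − 11.8934| = 4.797 km/s.

Δv₁ = 4.80 km/s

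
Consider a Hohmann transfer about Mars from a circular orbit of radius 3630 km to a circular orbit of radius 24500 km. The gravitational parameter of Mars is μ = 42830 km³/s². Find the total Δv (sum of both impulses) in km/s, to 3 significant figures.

Δv = 1.75 km/s

Semi-major axis of the transfer orbit: a_t = (3630 + 24500)/2 = 14065 km.
Circular speed at r₁: v₁ = √(μ/r₁) = √(42830/3630) = 3.434952 km/s.
Transfer-orbit speed at r₁ (vis-viva): v_p = √[μ(2/r₁ − 1/a_t)] = 4.533503 km/s.
First burn Δv₁ = |v_p − v₁| = 1.0986 km/s.
At r₂, v₂ = √(μ/r₂) = 1.32218 km/s.
Transfer-orbit speed at r₂: v_a = √[μ(2/r₂ − 1/a_t)] = 0.671699 km/s.
Second burn Δv₂ = |v₂ − v_a| = 0.65048 km/s.
Δv = Δv₁ + Δv₂ = 1.0986 + 0.65048 = 1.749 km/s.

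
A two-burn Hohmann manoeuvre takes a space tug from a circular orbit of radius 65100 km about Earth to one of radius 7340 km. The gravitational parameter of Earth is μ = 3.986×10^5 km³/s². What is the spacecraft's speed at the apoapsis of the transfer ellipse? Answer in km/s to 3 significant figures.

v = 1.11 km/s

Transfer-ellipse semi-major axis a_t = (r₁ + r₂)/2 = (65100 + 7340)/2 = 36220 km.
The apoapsis of the transfer ellipse is at r = 65100 km.
Vis-viva: v = √[μ(2/r − 1/a_t)] = √[3.986×10^5 × (2/65100 − 1/36220)] = 1.114 km/s.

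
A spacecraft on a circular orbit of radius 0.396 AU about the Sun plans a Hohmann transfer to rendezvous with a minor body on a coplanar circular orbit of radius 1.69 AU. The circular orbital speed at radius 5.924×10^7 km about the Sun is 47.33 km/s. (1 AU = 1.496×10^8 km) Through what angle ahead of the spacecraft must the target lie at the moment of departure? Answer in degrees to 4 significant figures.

From the circular-orbit relation v² = μ/r at r = 5.924×10^7 km: μ = v²r = (47.33)² × 5.924×10^7 = 1.32705×10^11 km³/s².
In km: r₁ = 0.396 × 1.496×10^8 = 5.92416×10^7 km; r₂ = 1.69 × 1.496×10^8 = 2.52824×10^8 km.
Transfer-ellipse semi-major axis a_t = (r₁ + r₂)/2 = (5.92416×10^7 + 2.52824×10^8)/2 = 1.560328×10^8 km.
The half-period of the transfer ellipse is t = π√(a_t³/μ) = 1.6809×10^7 s.
Target angular speed ω₂ = √(μ/r₂³) = 9.0618×10^-8 rad/s.
Angle swept by the target during transfer: ω₂·t = 1.5232 rad = 87.27°.
Arrival is 180° from departure on the ellipse, so φ = 180° − 87.27° = 92.73°.

φ = 92.73°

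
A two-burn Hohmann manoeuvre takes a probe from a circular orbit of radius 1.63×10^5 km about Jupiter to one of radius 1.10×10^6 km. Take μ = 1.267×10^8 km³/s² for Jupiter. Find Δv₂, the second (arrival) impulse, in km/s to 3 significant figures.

The Hohmann ellipse has a_t = (r₁ + r₂)/2 = 6.315×10^5 km.
Circular speed at r = 1.100×10^6 km: v_c = √(μ/r) = 10.7323 km/s.
Vis-viva on the transfer ellipse at r = 1.100×10^6 km gives v_t = √[μ(2/r − 1/a_t)] = 5.45254 km/s.
Δv₂ = |v_t − v_c| = |5.45254 − 10.7323| = 5.280 km/s.

Δv₂ = 5.28 km/s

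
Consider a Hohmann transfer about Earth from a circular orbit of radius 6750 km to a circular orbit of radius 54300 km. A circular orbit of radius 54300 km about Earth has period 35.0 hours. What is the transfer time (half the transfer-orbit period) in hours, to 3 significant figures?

t = 7.38 hours

From Kepler's third law T² = 4π²r³/μ at r = 54300 km, T = 35.0 hours = 35.0 × 3600 s = 1.260×10^5 s: μ = 4π²r³/T² = 3.98124×10^5 km³/s².
The Hohmann ellipse has a_t = (r₁ + r₂)/2 = 30525 km.
Transfer time t = π√(a_t³/μ) = π√((30525)³ / 3.98124×10^5) = 26554 s.
Converting: 26554 s ÷ 3600 s/hour = 7.38 hours.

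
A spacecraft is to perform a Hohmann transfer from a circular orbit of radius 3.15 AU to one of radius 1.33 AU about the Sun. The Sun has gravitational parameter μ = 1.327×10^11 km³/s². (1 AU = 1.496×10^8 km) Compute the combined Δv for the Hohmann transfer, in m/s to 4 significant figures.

Δv = 8650 m/s

In km: r₁ = 3.15 × 1.496×10^8 = 4.7124×10^8 km; r₂ = 1.33 × 1.496×10^8 = 1.98968×10^8 km.
Semi-major axis of the transfer orbit: a_t = (4.7124×10^8 + 1.98968×10^8)/2 = 3.35104×10^8 km.
At r₁ the circular-orbit speed is v₁ = √(μ/r₁) = 16.78 km/s.
Transfer-orbit speed at r₁ (v² = μ(2/r − 1/a)): v_a = √[μ(2/r₁ − 1/a_t)] = 12.93 km/s.
First burn Δv₁ = |v_a − v₁| = 3.850 km/s.
At r₂, v₂ = √(μ/r₂) = 25.825 km/s.
Transfer-orbit speed at r₂: v_p = √[μ(2/r₂ − 1/a_t)] = 30.625 km/s.
Second burn Δv₂ = |v₂ − v_p| = 4.800 km/s.
Δv = Δv₁ + Δv₂ = 3.850 + 4.800 = 8.650 km/s.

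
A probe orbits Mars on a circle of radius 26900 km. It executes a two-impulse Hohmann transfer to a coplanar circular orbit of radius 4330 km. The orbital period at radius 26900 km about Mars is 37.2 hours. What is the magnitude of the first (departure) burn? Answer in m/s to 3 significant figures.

Δv₁ = 597 m/s

From Kepler's third law T² = 4π²r³/μ at r = 26900 km, T = 37.2 hours = 37.2 × 3600 s = 1.3392×10^5 s: μ = 4π²r³/T² = 42847.5 km³/s².
The Hohmann ellipse has a_t = (r₁ + r₂)/2 = 15615 km.
Circular speed at r = 26900 km: v_c = √(μ/r) = 1.2621 km/s.
Vis-viva on the transfer ellipse at r = 26900 km gives v_t = √[μ(2/r − 1/a_t)] = 0.66460 km/s.
Δv₁ = |v_t − v_c| = |0.66460 − 1.2621| = 0.5975 km/s.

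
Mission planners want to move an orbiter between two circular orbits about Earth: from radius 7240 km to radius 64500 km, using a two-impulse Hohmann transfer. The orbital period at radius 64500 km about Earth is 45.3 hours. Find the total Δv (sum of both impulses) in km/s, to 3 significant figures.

Δv = 3.90 km/s

From Kepler's third law T² = 4π²r³/μ at r = 64500 km, T = 45.3 hours = 45.3 × 3600 s = 1.6308×10^5 s: μ = 4π²r³/T² = 3.98325×10^5 km³/s².
Semi-major axis of the transfer orbit: a_t = (7240 + 64500)/2 = 35870 km.
At r₁ the circular-orbit speed is v₁ = √(μ/r₁) = 7.417 km/s.
Transfer-orbit speed at r₁ (vis-viva): v_p = √[μ(2/r₁ − 1/a_t)] = 9.946 km/s.
First burn Δv₁ = |v_p − v₁| = 2.529 km/s.
Circular speed at r₂: v₂ = √(μ/r₂) = 2.485 km/s.
Transfer-orbit speed at r₂: v_a = √[μ(2/r₂ − 1/a_t)] = 1.116 km/s.
Second burn Δv₂ = |v₂ − v_a| = 1.369 km/s.
Total Δv = Δv₁ + Δv₂ = 3.898 km/s.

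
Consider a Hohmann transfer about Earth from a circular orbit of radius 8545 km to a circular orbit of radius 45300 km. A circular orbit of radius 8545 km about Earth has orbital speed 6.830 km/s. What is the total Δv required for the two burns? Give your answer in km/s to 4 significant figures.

From the circular-orbit relation v² = μ/r at r = 8545 km: μ = v²r = (6.830)² × 8545 = 3.98615×10^5 km³/s².
Transfer-ellipse semi-major axis a_t = (r₁ + r₂)/2 = (8545 + 45300)/2 = 26922.5 km.
Circular speed at r₁: v₁ = √(μ/r₁) = √(3.98615×10^5/8545) = 6.830 km/s.
Transfer-orbit speed at r₁ (v² = μ(2/r − 1/a)): v_p = √[μ(2/r₁ − 1/a_t)] = 8.860 km/s.
First burn Δv₁ = |v_p − v₁| = 2.030 km/s.
At r₂, v₂ = √(μ/r₂) = 2.966 km/s.
Transfer-orbit speed at r₂: v_a = √[μ(2/r₂ − 1/a_t)] = 1.671 km/s.
Second burn Δv₂ = |v₂ − v_a| = 1.295 km/s.
Δv = Δv₁ + Δv₂ = 2.030 + 1.295 = 3.325 km/s.

Δv = 3.325 km/s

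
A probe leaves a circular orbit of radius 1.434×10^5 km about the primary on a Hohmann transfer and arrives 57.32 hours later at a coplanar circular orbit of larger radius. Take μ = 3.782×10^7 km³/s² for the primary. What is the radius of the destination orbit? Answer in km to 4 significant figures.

r₂ = 9.495×10^5 km

Transfer time t = 57.32 hours = 2.06352×10^5 s, and t = π√(a_t³/μ).
So a_t = (μ t²/π²)^(1/3) = (3.782×10^7 × (2.06352×10^5)² / π²)^(1/3) = 5.4644×10^5 km.
Since a_t = (r₁ + r₂)/2, r₂ = 2a_t − r₁ = 2×5.4644×10^5 − 1.434×10^5 = 9.4948×10^5 km.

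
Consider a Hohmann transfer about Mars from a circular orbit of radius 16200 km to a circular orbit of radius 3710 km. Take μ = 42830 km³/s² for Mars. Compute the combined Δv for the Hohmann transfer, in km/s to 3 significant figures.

Δv = 1.57 km/s

The Hohmann ellipse has a_t = (r₁ + r₂)/2 = 9955 km.
At r₁ the circular-orbit speed is v₁ = √(μ/r₁) = 1.626 km/s.
Transfer-orbit speed at r₁ (vis-viva equation): v_a = √[μ(2/r₁ − 1/a_t)] = 0.9926 km/s.
First burn Δv₁ = |v_a − v₁| = 0.6334 km/s.
Circular speed at r₂: v₂ = √(μ/r₂) = 3.3977 km/s.
Transfer-orbit speed at r₂: v_p = √[μ(2/r₂ − 1/a_t)] = 4.3343 km/s.
Second burn Δv₂ = |v₂ − v_p| = 0.9366 km/s.
Total Δv = Δv₁ + Δv₂ = 1.570 km/s.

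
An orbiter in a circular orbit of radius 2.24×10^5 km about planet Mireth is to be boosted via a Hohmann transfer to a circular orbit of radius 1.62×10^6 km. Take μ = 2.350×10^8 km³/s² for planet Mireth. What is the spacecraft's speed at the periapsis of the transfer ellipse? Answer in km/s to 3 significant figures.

Semi-major axis of the transfer orbit: a_t = (2.240×10^5 + 1.620×10^6)/2 = 9.220×10^5 km.
The periapsis of the transfer ellipse is at r = 2.240×10^5 km.
From the vis-viva equation, v = √[μ(2/r − 1/a_t)] = 42.93 km/s.

v = 42.9 km/s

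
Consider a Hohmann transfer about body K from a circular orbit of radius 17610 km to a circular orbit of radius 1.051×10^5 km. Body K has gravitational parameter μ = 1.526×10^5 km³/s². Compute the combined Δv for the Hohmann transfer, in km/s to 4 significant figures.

The Hohmann ellipse has a_t = (r₁ + r₂)/2 = 61355 km.
At r₁ the circular-orbit speed is v₁ = √(μ/r₁) = 2.94373 km/s.
On the transfer ellipse at r₁, v² = μ(2/r − 1/a) gives v_p = √[μ(2/r₁ − 1/a_t)] = 3.85278 km/s.
First burn Δv₁ = |v_p − v₁| = 0.90905 km/s.
Circular speed at r₂: v₂ = √(μ/r₂) = 1.20497 km/s.
Transfer-orbit speed at r₂: v_a = √[μ(2/r₂ − 1/a_t)] = 0.645551 km/s.
Second burn Δv₂ = |v₂ − v_a| = 0.55942 km/s.
Δv = Δv₁ + Δv₂ = 0.90905 + 0.55942 = 1.468 km/s.

Δv = 1.468 km/s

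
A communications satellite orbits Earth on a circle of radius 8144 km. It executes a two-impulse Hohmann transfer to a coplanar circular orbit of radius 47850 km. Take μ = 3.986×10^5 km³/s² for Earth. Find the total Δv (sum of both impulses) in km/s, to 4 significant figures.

Semi-major axis of the transfer orbit: a_t = (8144 + 47850)/2 = 27997 km.
Circular speed at r₁: v₁ = √(μ/r₁) = √(3.986×10^5/8144) = 6.996 km/s.
Transfer-orbit speed at r₁ (vis-viva equation): v_p = √[μ(2/r₁ − 1/a_t)] = 9.146 km/s.
First burn Δv₁ = |v_p − v₁| = 2.150 km/s.
Circular speed at r₂: v₂ = √(μ/r₂) = 2.8862 km/s.
Transfer-orbit speed at r₂: v_a = √[μ(2/r₂ − 1/a_t)] = 1.5566 km/s.
Second burn Δv₂ = |v₂ − v_a| = 1.330 km/s.
Total Δv = Δv₁ + Δv₂ = 3.480 km/s.

Δv = 3.480 km/s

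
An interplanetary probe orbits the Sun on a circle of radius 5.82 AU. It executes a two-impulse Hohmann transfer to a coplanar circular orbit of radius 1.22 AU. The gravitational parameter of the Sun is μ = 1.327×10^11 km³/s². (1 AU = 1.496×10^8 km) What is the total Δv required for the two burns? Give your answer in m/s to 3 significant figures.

Δv = 12800 m/s

In km: r₁ = 5.82 × 1.496×10^8 = 8.70672×10^8 km; r₂ = 1.22 × 1.496×10^8 = 1.82512×10^8 km.
Transfer-ellipse semi-major axis a_t = (r₁ + r₂)/2 = (8.70672×10^8 + 1.82512×10^8)/2 = 5.26592×10^8 km.
Circular speed at r₁: v₁ = √(μ/r₁) = √(1.327×10^11/8.70672×10^8) = 12.3455 km/s.
Transfer-orbit speed at r₁ (v² = μ(2/r − 1/a)): v_a = √[μ(2/r₁ − 1/a_t)] = 7.26803 km/s.
First burn Δv₁ = |v_a − v₁| = 5.0775 km/s.
At r₂, v₂ = √(μ/r₂) = 26.96434 km/s.
Transfer-orbit speed at r₂: v_p = √[μ(2/r₂ − 1/a_t)] = 34.67208 km/s.
Second burn Δv₂ = |v₂ − v_p| = 7.7077 km/s.
Δv = Δv₁ + Δv₂ = 5.0775 + 7.7077 = 12.79 km/s.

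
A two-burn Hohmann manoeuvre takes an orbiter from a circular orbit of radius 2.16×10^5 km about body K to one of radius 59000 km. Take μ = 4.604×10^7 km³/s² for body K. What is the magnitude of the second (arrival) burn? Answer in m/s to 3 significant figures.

The Hohmann ellipse has a_t = (r₁ + r₂)/2 = 1.375×10^5 km.
Circular speed at r = 59000 km: v_c = √(μ/r) = 27.935 km/s.
Transfer-orbit speed at the same r (vis-viva, a = a_t): v_t = √[μ(2/r − 1/a_t)] = 35.012 km/s.
Δv₂ = |v_t − v_c| = |35.012 − 27.935| = 7.077 km/s.

Δv₂ = 7080 m/s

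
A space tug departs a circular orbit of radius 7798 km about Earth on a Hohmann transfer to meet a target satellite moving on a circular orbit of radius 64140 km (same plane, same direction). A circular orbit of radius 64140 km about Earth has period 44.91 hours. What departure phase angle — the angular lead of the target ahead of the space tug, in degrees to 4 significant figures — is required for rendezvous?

From Kepler's third law T² = 4π²r³/μ at r = 64140 km, T = 44.91 hours = 44.91 × 3600 s = 1.61676×10^5 s: μ = 4π²r³/T² = 3.98525×10^5 km³/s².
Transfer-ellipse semi-major axis a_t = (r₁ + r₂)/2 = (7798 + 64140)/2 = 35969 km.
The half-period of the transfer ellipse is t = π√(a_t³/μ) = 33950 s.
Target angular speed ω₂ = √(μ/r₂³) = 3.886×10^-5 rad/s.
Angle swept by the target during transfer: ω₂·t = 1.3193 rad = 75.59°.
The space tug traverses 180° on the transfer ellipse, so the target must lead by 180° − 75.59° = 104.4°.

φ = 104.4°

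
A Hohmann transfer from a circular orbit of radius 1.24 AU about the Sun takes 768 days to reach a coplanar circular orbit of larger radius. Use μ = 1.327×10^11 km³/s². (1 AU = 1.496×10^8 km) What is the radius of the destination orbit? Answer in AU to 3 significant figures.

r₂ = 3.97 AU

In km: r₁ = 1.24 × 1.496×10^8 = 1.85504×10^8 km.
Transfer time t = 768 days = 6.63552×10^7 s, and t = π√(a_t³/μ).
So a_t = (μ t²/π²)^(1/3) = (1.327×10^11 × (6.63552×10^7)² / π²)^(1/3) = 3.8974×10^8 km.
Since a_t = (r₁ + r₂)/2, r₂ = 2a_t − r₁ = 2×3.8974×10^8 − 1.85504×10^8 = 5.93976×10^8 km.
In AU: r₂ = 5.93976×10^8 / 1.496×10^8 = 3.97 AU.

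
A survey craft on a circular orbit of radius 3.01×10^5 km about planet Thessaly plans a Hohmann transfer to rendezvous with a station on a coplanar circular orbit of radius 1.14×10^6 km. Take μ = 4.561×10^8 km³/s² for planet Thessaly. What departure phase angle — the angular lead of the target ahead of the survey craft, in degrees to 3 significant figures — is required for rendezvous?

φ = 89.6°

Transfer-ellipse semi-major axis a_t = (r₁ + r₂)/2 = (3.010×10^5 + 1.140×10^6)/2 = 7.205×10^5 km.
Transfer time t = π√(a_t³/μ) = 89964 s.
The target's mean motion on its circular orbit is ω₂ = √(μ/r₂³) = 1.7546×10^-5 rad/s.
Angle swept by the target during transfer: ω₂·t = 1.5785 rad = 90.44°.
Arrival is 180° from departure on the ellipse, so φ = 180° − 90.44° = 89.6°.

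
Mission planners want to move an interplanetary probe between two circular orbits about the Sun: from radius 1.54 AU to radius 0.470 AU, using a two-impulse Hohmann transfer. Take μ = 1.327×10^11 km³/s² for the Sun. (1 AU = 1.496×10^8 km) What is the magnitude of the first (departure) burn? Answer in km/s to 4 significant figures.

Δv₁ = 7.587 km/s

In km: r₁ = 1.54 × 1.496×10^8 = 2.30384×10^8 km; r₂ = 0.470 × 1.496×10^8 = 7.0312×10^7 km.
Transfer-ellipse semi-major axis a_t = (r₁ + r₂)/2 = (2.30384×10^8 + 7.0312×10^7)/2 = 1.50348×10^8 km.
Circular speed at r = 2.30384×10^8 km: v_c = √(μ/r) = 24.000 km/s.
Vis-viva on the transfer ellipse at r = 2.30384×10^8 km gives v_t = √[μ(2/r − 1/a_t)] = 16.413 km/s.
Δv₁ = |v_t − v_c| = |16.413 − 24.000| = 7.587 km/s.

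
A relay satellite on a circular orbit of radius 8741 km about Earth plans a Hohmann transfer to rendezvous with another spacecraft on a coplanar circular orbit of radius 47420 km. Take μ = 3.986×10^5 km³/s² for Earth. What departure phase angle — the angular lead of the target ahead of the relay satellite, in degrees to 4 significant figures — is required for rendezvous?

The Hohmann ellipse has a_t = (r₁ + r₂)/2 = 28080.5 km.
Transfer time t = π√(a_t³/μ) = 23415 s.
The target's mean motion on its circular orbit is ω₂ = √(μ/r₂³) = 6.1140×10^-5 rad/s.
Angle swept by the target during transfer: ω₂·t = 1.4316 rad = 82.02°.
The relay satellite traverses 180° on the transfer ellipse, so the target must lead by 180° − 82.02° = 97.98°.

φ = 97.98°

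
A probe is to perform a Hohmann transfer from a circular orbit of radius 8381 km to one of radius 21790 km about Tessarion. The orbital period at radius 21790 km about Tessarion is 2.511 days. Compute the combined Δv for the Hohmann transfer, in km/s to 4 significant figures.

From Kepler's third law T² = 4π²r³/μ at r = 21790 km, T = 2.511 days = 2.511 × 86400 s = 2.169504×10^5 s: μ = 4π²r³/T² = 8677.82 km³/s².
Semi-major axis of the transfer orbit: a_t = (8381 + 21790)/2 = 15085.5 km.
Circular speed at r₁: v₁ = √(μ/r₁) = √(8677.82/8381) = 1.01755 km/s.
On the transfer ellipse at r₁, vis-viva equation gives v_p = √[μ(2/r₁ − 1/a_t)] = 1.22294 km/s.
First burn Δv₁ = |v_p − v₁| = 0.2054 km/s.
At r₂, v₂ = √(μ/r₂) = 0.6311 km/s.
Transfer-orbit speed at r₂: v_a = √[μ(2/r₂ − 1/a_t)] = 0.4704 km/s.
Second burn Δv₂ = |v₂ − v_a| = 0.1607 km/s.
Total Δv = Δv₁ + Δv₂ = 0.3661 km/s.

Δv = 0.3661 km/s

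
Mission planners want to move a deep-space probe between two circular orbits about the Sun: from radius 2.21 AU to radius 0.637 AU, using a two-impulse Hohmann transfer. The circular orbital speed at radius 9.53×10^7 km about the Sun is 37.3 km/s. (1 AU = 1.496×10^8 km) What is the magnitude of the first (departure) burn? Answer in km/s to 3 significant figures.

From the circular-orbit relation v² = μ/r at r = 9.53×10^7 km: μ = v²r = (37.3)² × 9.53×10^7 = 1.32590×10^11 km³/s².
In km: r₁ = 2.21 × 1.496×10^8 = 3.30616×10^8 km; r₂ = 0.637 × 1.496×10^8 = 9.52952×10^7 km.
Semi-major axis of the transfer orbit: a_t = (3.30616×10^8 + 9.52952×10^7)/2 = 2.129556×10^8 km.
Circular speed at r = 3.30616×10^8 km: v_c = √(μ/r) = 20.03 km/s.
Vis-viva on the transfer ellipse at r = 3.30616×10^8 km gives v_t = √[μ(2/r − 1/a_t)] = 13.40 km/s.
Δv₁ = |v_t − v_c| = |13.40 − 20.03| = 6.630 km/s.

Δv₁ = 6.63 km/s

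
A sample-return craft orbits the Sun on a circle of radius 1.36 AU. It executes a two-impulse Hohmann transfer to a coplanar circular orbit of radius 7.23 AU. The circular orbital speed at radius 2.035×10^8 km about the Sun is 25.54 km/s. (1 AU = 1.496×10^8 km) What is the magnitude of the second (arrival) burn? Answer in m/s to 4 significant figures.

From the circular-orbit relation v² = μ/r at r = 2.035×10^8 km: μ = v²r = (25.54)² × 2.035×10^8 = 1.32741×10^11 km³/s².
In km: r₁ = 1.36 × 1.496×10^8 = 2.03456×10^8 km; r₂ = 7.23 × 1.496×10^8 = 1.081608×10^9 km.
The Hohmann ellipse has a_t = (r₁ + r₂)/2 = 6.42532×10^8 km.
Circular speed at r = 1.081608×10^9 km: v_c = √(μ/r) = 11.078 km/s.
Transfer-orbit speed at the same r (vis-viva, a = a_t): v_t = √[μ(2/r − 1/a_t)] = 6.2338 km/s.
Δv₂ = |v_t − v_c| = |6.2338 − 11.078| = 4.844 km/s.

Δv₂ = 4844 m/s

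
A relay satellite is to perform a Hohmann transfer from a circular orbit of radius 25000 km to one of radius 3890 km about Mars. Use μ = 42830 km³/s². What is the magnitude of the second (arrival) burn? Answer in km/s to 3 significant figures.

Semi-major axis of the transfer orbit: a_t = (25000 + 3890)/2 = 14445 km.
On the circular orbit at r = 3890 km, v_c = √(μ/r) = 3.318 km/s.
Transfer-orbit speed at the same r (vis-viva, a = a_t): v_t = √[μ(2/r − 1/a_t)] = 4.365 km/s.
Δv₂ = |v_t − v_c| = |4.365 − 3.318| = 1.047 km/s.

Δv₂ = 1.05 km/s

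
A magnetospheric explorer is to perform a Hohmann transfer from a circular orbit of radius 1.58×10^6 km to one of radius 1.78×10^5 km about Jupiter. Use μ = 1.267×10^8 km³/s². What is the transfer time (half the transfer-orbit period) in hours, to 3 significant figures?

t = 63.9 hours

The Hohmann ellipse has a_t = (r₁ + r₂)/2 = 8.790×10^5 km.
Half the transfer-orbit period gives t = π√(a_t³/μ) = 2.300×10^5 s.
Converting: 2.300×10^5 s ÷ 3600 s/hour = 63.9 hours.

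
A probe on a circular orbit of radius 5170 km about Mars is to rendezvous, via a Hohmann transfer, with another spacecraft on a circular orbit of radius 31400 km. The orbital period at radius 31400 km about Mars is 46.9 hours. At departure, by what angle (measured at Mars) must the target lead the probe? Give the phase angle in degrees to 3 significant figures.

φ = 100°

From Kepler's third law T² = 4π²r³/μ at r = 31400 km, T = 46.9 hours = 46.9 × 3600 s = 1.6884×10^5 s: μ = 4π²r³/T² = 42874.4 km³/s².
Semi-major axis of the transfer orbit: a_t = (5170 + 31400)/2 = 18285 km.
The half-period of the transfer ellipse is t = π√(a_t³/μ) = 37514.0 s.
Target angular speed ω₂ = √(μ/r₂³) = 3.72138×10^-5 rad/s.
Angle swept by the target during transfer: ω₂·t = 1.39604 rad = 79.99°.
Arrival is 180° from departure on the ellipse, so φ = 180° − 79.99° = 100°.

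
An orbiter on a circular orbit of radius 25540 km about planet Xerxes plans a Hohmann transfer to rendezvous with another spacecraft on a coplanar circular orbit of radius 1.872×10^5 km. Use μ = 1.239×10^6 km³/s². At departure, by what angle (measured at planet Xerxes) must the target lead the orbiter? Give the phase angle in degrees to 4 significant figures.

The Hohmann ellipse has a_t = (r₁ + r₂)/2 = 1.0637×10^5 km.
The half-period of the transfer ellipse is t = π√(a_t³/μ) = 97914 s.
The target's mean motion on its circular orbit is ω₂ = √(μ/r₂³) = 1.3743×10^-5 rad/s.
Angle swept by the target during transfer: ω₂·t = 1.3456 rad = 77.10°.
Arrival is 180° from departure on the ellipse, so φ = 180° − 77.10° = 102.9°.

φ = 102.9°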